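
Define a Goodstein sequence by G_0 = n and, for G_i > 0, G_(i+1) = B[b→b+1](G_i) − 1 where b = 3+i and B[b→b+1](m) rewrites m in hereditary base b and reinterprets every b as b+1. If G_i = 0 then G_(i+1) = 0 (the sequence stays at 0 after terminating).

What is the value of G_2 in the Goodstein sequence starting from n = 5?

G_0=5  [base 3] 3 + 2  →[3↦4]→  4 + 2 = 6  −1 ⇒ G_1=5
G_1=5  [base 4] 4 + 1  →[4↦5]→  5 + 1 = 6  −1 ⇒ G_2=5
G_2=5  [base 5] 5  →[5↦6]→  6 = 6  −1 ⇒ G_3=5

5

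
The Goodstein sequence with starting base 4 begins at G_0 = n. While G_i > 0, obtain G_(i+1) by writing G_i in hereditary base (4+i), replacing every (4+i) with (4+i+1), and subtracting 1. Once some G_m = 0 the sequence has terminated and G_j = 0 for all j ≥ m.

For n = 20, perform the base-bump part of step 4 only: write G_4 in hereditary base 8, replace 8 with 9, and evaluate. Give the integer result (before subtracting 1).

82

20 —HB4→ 4^2 + 4 —bump→ 5^2 + 5 = 30 —(−1)→ 29
29 —HB5→ 5^2 + 4 —bump→ 6^2 + 4 = 40 —(−1)→ 39
39 —HB6→ 6^2 + 3 —bump→ 7^2 + 3 = 52 —(−1)→ 51
51 —HB7→ 7^2 + 2 —bump→ 8^2 + 2 = 66 —(−1)→ 65
65 —HB8→ 8^2 + 1 —bump→ 9^2 + 1 = 82 —(−1)→ 81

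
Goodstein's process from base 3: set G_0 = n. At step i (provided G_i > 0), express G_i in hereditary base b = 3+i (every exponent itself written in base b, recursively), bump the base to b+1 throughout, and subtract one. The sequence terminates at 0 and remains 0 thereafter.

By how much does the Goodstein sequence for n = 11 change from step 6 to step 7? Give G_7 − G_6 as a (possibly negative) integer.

4

G_0=11  [base 3] 3^2 + 2  →[3↦4]→  4^2 + 2 = 18  −1 ⇒ G_1=17
G_1=17  [base 4] 4^2 + 1  →[4↦5]→  5^2 + 1 = 26  −1 ⇒ G_2=25
G_2=25  [base 5] 5^2  →[5↦6]→  6^2 = 36  −1 ⇒ G_3=35
G_3=35  [base 6] 5·6 + 5  →[6↦7]→  5·7 + 5 = 40  −1 ⇒ G_4=39
G_4=39  [base 7] 5·7 + 4  →[7↦8]→  5·8 + 4 = 44  −1 ⇒ G_5=43
G_5=43  [base 8] 5·8 + 3  →[8↦9]→  5·9 + 3 = 48  −1 ⇒ G_6=47
G_6=47  [base 9] 5·9 + 2  →[9↦10]→  5·10 + 2 = 52  −1 ⇒ G_7=51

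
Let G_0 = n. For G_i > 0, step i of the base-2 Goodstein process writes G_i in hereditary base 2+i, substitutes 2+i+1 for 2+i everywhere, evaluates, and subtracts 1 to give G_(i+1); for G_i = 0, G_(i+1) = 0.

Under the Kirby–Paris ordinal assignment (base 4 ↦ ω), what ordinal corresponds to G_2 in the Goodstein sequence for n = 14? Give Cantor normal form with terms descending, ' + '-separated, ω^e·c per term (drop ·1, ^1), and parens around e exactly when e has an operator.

G_0 = 14. HB_2(14) = 2^(2 + 1) + 2^2 + 2. Bump = 111. G_1 = 110.
G_1 = 110. HB_3(110) = 3^(3 + 1) + 3^3 + 2. Bump = 1282. G_2 = 1281.

ω^(ω + 1) + ω^ω + 1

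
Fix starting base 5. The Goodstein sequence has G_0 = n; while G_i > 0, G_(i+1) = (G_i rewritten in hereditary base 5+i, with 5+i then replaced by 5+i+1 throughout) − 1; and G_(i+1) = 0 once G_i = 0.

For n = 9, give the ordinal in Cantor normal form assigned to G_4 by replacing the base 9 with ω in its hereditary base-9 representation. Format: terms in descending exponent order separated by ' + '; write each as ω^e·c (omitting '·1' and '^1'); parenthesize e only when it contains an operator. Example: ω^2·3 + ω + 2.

(0) 9|_5 = 5 + 4 ↦ 6 + 4|_6 = 10 ⇒ 9
(1) 9|_6 = 6 + 3 ↦ 7 + 3|_7 = 10 ⇒ 9
(2) 9|_7 = 7 + 2 ↦ 8 + 2|_8 = 10 ⇒ 9
(3) 9|_8 = 8 + 1 ↦ 9 + 1|_9 = 10 ⇒ 9
(4) 9|_9 = 9 ↦ 10|_10 = 10 ⇒ 9

ω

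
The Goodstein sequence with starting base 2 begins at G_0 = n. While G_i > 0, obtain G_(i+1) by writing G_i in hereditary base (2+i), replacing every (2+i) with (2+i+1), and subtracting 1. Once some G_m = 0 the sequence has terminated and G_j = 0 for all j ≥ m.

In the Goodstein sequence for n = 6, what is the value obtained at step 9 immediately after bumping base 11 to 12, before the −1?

1357260

6 —HB2→ 2^2 + 2 —bump→ 3^3 + 3 = 30 —(−1)→ 29
29 —HB3→ 3^3 + 2 —bump→ 4^4 + 2 = 258 —(−1)→ 257
257 —HB4→ 4^4 + 1 —bump→ 5^5 + 1 = 3126 —(−1)→ 3125
3125 —HB5→ 5^5 —bump→ 6^6 = 46656 —(−1)→ 46655
46655 —HB6→ 5·6^5 + 5·6^4 + 5·6^3 + 5·6^2 + 5·6 + 5 —bump→ 5·7^5 + 5·7^4 + 5·7^3 + 5·7^2 + 5·7 + 5 = 98040 —(−1)→ 98039
98039 —HB7→ 5·7^5 + 5·7^4 + 5·7^3 + 5·7^2 + 5·7 + 4 —bump→ 5·8^5 + 5·8^4 + 5·8^3 + 5·8^2 + 5·8 + 4 = 187244 —(−1)→ 187243
187243 —HB8→ 5·8^5 + 5·8^4 + 5·8^3 + 5·8^2 + 5·8 + 3 —bump→ 5·9^5 + 5·9^4 + 5·9^3 + 5·9^2 + 5·9 + 3 = 332148 —(−1)→ 332147
332147 —HB9→ 5·9^5 + 5·9^4 + 5·9^3 + 5·9^2 + 5·9 + 2 —bump→ 5·10^5 + 5·10^4 + 5·10^3 + 5·10^2 + 5·10 + 2 = 555552 —(−1)→ 555551
555551 —HB10→ 5·10^5 + 5·10^4 + 5·10^3 + 5·10^2 + 5·10 + 1 —bump→ 5·11^5 + 5·11^4 + 5·11^3 + 5·11^2 + 5·11 + 1 = 885776 —(−1)→ 885775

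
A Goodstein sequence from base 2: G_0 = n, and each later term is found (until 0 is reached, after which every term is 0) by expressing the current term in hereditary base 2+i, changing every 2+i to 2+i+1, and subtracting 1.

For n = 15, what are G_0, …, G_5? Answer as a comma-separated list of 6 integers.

15, 111, 1283, 18752, 326593, 6588344

15 —HB2→ 2^(2 + 1) + 2^2 + 2 + 1 —bump→ 3^(3 + 1) + 3^3 + 3 + 1 = 112 —(−1)→ 111
111 —HB3→ 3^(3 + 1) + 3^3 + 3 —bump→ 4^(4 + 1) + 4^4 + 4 = 1284 —(−1)→ 1283
1283 —HB4→ 4^(4 + 1) + 4^4 + 3 —bump→ 5^(5 + 1) + 5^5 + 3 = 18753 —(−1)→ 18752
18752 —HB5→ 5^(5 + 1) + 5^5 + 2 —bump→ 6^(6 + 1) + 6^6 + 2 = 326594 —(−1)→ 326593
326593 —HB6→ 6^(6 + 1) + 6^6 + 1 —bump→ 7^(7 + 1) + 7^7 + 1 = 6588345 —(−1)→ 6588344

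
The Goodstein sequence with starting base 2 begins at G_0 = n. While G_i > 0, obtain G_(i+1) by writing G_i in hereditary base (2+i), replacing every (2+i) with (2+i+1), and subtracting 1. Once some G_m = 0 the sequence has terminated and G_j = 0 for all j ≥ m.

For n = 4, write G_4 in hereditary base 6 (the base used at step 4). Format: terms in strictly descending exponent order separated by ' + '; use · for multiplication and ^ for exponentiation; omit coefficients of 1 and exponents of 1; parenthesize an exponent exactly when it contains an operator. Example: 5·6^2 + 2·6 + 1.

step 0: 4 = 2^2; sub 3 for 2: 3^3; = 27; G_1 = 27−1 = 26
step 1: 26 = 2·3^2 + 2·3 + 2; sub 4 for 3: 2·4^2 + 2·4 + 2; = 42; G_2 = 42−1 = 41
step 2: 41 = 2·4^2 + 2·4 + 1; sub 5 for 4: 2·5^2 + 2·5 + 1; = 61; G_3 = 61−1 = 60
step 3: 60 = 2·5^2 + 2·5; sub 6 for 5: 2·6^2 + 2·6; = 84; G_4 = 84−1 = 83

2·6^2 + 6 + 5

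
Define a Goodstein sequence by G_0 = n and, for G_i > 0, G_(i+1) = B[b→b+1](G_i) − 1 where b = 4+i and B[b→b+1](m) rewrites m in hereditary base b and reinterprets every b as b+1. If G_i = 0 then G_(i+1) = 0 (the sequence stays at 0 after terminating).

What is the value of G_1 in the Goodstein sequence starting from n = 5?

[0] 5 ≡ 4 + 1 (base 4). Lift 5: 6. −1: 5.
[1] 5 ≡ 5 (base 5). Lift 6: 6. −1: 5.

5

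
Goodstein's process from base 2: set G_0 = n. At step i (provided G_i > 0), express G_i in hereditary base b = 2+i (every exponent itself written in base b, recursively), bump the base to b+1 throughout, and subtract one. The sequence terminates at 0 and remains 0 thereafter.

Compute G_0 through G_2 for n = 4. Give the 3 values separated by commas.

G_0=4  [base 2] 2^2  →[2↦3]→  3^3 = 27  −1 ⇒ G_1=26
G_1=26  [base 3] 2·3^2 + 2·3 + 2  →[3↦4]→  2·4^2 + 2·4 + 2 = 42  −1 ⇒ G_2=41

4, 26, 41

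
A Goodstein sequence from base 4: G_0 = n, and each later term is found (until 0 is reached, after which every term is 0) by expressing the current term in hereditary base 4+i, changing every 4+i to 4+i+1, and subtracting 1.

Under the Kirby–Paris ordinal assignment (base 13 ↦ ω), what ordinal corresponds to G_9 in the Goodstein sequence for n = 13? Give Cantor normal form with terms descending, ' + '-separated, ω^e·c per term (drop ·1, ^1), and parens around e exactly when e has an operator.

ω + 10

step 0: 13 = 3·4 + 1; sub 5 for 4: 3·5 + 1; = 16; G_1 = 16−1 = 15
step 1: 15 = 3·5; sub 6 for 5: 3·6; = 18; G_2 = 18−1 = 17
step 2: 17 = 2·6 + 5; sub 7 for 6: 2·7 + 5; = 19; G_3 = 19−1 = 18
step 3: 18 = 2·7 + 4; sub 8 for 7: 2·8 + 4; = 20; G_4 = 20−1 = 19
step 4: 19 = 2·8 + 3; sub 9 for 8: 2·9 + 3; = 21; G_5 = 21−1 = 20
step 5: 20 = 2·9 + 2; sub 10 for 9: 2·10 + 2; = 22; G_6 = 22−1 = 21
step 6: 21 = 2·10 + 1; sub 11 for 10: 2·11 + 1; = 23; G_7 = 23−1 = 22
step 7: 22 = 2·11; sub 12 for 11: 2·12; = 24; G_8 = 24−1 = 23
step 8: 23 = 12 + 11; sub 13 for 12: 13 + 11; = 24; G_9 = 24−1 = 23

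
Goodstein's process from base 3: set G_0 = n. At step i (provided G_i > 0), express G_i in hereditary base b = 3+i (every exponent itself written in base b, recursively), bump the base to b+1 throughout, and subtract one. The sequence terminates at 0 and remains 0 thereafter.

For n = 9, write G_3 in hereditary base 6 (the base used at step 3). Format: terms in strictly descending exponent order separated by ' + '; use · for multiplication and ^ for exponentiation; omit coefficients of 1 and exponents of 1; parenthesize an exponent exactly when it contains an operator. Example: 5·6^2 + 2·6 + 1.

9 —HB3→ 3^2 —bump→ 4^2 = 16 —(−1)→ 15
15 —HB4→ 3·4 + 3 —bump→ 3·5 + 3 = 18 —(−1)→ 17
17 —HB5→ 3·5 + 2 —bump→ 3·6 + 2 = 20 —(−1)→ 19
19 —HB6→ 3·6 + 1 —bump→ 3·7 + 1 = 22 —(−1)→ 21

3·6 + 1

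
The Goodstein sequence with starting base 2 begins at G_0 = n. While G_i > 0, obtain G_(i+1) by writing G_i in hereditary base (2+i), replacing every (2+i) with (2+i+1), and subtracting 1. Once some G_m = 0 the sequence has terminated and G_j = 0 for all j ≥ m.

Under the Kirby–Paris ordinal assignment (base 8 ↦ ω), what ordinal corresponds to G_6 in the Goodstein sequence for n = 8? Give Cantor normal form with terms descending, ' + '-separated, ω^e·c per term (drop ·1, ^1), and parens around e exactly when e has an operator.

base 2: 8 = 2^(2 + 1); at 3: 3^(3 + 1) = 81; next = 80
base 3: 80 = 2·3^3 + 2·3^2 + 2·3 + 2; at 4: 2·4^4 + 2·4^2 + 2·4 + 2 = 554; next = 553
base 4: 553 = 2·4^4 + 2·4^2 + 2·4 + 1; at 5: 2·5^5 + 2·5^2 + 2·5 + 1 = 6311; next = 6310
base 5: 6310 = 2·5^5 + 2·5^2 + 2·5; at 6: 2·6^6 + 2·6^2 + 2·6 = 93396; next = 93395
base 6: 93395 = 2·6^6 + 2·6^2 + 6 + 5; at 7: 2·7^7 + 2·7^2 + 7 + 5 = 1647196; next = 1647195
base 7: 1647195 = 2·7^7 + 2·7^2 + 7 + 4; at 8: 2·8^8 + 2·8^2 + 8 + 4 = 33554572; next = 33554571
base 8: 33554571 = 2·8^8 + 2·8^2 + 8 + 3; at 9: 2·9^9 + 2·9^2 + 9 + 3 = 774841152; next = 774841151

ω^ω·2 + ω^2·2 + ω + 3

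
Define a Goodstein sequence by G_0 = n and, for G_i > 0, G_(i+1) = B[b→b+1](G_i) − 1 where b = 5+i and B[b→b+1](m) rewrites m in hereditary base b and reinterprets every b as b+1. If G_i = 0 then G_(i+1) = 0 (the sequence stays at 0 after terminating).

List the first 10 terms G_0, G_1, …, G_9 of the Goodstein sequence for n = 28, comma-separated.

[0] 28 ≡ 5^2 + 3 (base 5). Lift 6: 39. −1: 38.
[1] 38 ≡ 6^2 + 2 (base 6). Lift 7: 51. −1: 50.
[2] 50 ≡ 7^2 + 1 (base 7). Lift 8: 65. −1: 64.
[3] 64 ≡ 8^2 (base 8). Lift 9: 81. −1: 80.
[4] 80 ≡ 8·9 + 8 (base 9). Lift 10: 88. −1: 87.
[5] 87 ≡ 8·10 + 7 (base 10). Lift 11: 95. −1: 94.
[6] 94 ≡ 8·11 + 6 (base 11). Lift 12: 102. −1: 101.
[7] 101 ≡ 8·12 + 5 (base 12). Lift 13: 109. −1: 108.
[8] 108 ≡ 8·13 + 4 (base 13). Lift 14: 116. −1: 115.

28, 38, 50, 64, 80, 87, 94, 101, 108, 115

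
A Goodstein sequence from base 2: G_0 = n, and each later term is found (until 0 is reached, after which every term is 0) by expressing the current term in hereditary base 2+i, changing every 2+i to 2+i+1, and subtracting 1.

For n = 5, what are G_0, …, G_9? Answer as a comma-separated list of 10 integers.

5 —HB2→ 2^2 + 1 —bump→ 3^3 + 1 = 28 —(−1)→ 27
27 —HB3→ 3^3 —bump→ 4^4 = 256 —(−1)→ 255
255 —HB4→ 3·4^3 + 3·4^2 + 3·4 + 3 —bump→ 3·5^3 + 3·5^2 + 3·5 + 3 = 468 —(−1)→ 467
467 —HB5→ 3·5^3 + 3·5^2 + 3·5 + 2 —bump→ 3·6^3 + 3·6^2 + 3·6 + 2 = 776 —(−1)→ 775
775 —HB6→ 3·6^3 + 3·6^2 + 3·6 + 1 —bump→ 3·7^3 + 3·7^2 + 3·7 + 1 = 1198 —(−1)→ 1197
1197 —HB7→ 3·7^3 + 3·7^2 + 3·7 —bump→ 3·8^3 + 3·8^2 + 3·8 = 1752 —(−1)→ 1751
1751 —HB8→ 3·8^3 + 3·8^2 + 2·8 + 7 —bump→ 3·9^3 + 3·9^2 + 2·9 + 7 = 2455 —(−1)→ 2454
2454 —HB9→ 3·9^3 + 3·9^2 + 2·9 + 6 —bump→ 3·10^3 + 3·10^2 + 2·10 + 6 = 3326 —(−1)→ 3325
3325 —HB10→ 3·10^3 + 3·10^2 + 2·10 + 5 —bump→ 3·11^3 + 3·11^2 + 2·11 + 5 = 4383 —(−1)→ 4382

5, 27, 255, 467, 775, 1197, 1751, 2454, 3325, 4382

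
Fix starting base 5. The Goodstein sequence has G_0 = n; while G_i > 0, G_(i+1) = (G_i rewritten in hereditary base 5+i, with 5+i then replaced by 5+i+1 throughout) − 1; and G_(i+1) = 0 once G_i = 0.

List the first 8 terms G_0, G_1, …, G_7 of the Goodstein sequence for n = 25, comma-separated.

G_0 = 25. HB_5(25) = 5^2. Bump = 36. G_1 = 35.
G_1 = 35. HB_6(35) = 5·6 + 5. Bump = 40. G_2 = 39.
G_2 = 39. HB_7(39) = 5·7 + 4. Bump = 44. G_3 = 43.
G_3 = 43. HB_8(43) = 5·8 + 3. Bump = 48. G_4 = 47.
G_4 = 47. HB_9(47) = 5·9 + 2. Bump = 52. G_5 = 51.
G_5 = 51. HB_10(51) = 5·10 + 1. Bump = 56. G_6 = 55.
G_6 = 55. HB_11(55) = 5·11. Bump = 60. G_7 = 59.

25, 35, 39, 43, 47, 51, 55, 59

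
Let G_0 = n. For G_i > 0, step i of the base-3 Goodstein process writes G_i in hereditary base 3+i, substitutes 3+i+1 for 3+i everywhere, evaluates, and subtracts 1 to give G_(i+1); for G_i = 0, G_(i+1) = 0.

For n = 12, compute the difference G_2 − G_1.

8

G_0=12  [base 3] 3^2 + 3  →[3↦4]→  4^2 + 4 = 20  −1 ⇒ G_1=19
G_1=19  [base 4] 4^2 + 3  →[4↦5]→  5^2 + 3 = 28  −1 ⇒ G_2=27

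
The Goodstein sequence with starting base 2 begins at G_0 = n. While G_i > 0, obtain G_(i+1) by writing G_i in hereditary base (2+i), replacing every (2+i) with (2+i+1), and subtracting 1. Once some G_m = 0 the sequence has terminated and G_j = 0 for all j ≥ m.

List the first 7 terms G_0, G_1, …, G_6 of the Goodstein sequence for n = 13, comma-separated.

(0) 13|_2 = 2^(2 + 1) + 2^2 + 1 ↦ 3^(3 + 1) + 3^3 + 1|_3 = 109 ⇒ 108
(1) 108|_3 = 3^(3 + 1) + 3^3 ↦ 4^(4 + 1) + 4^4|_4 = 1280 ⇒ 1279
(2) 1279|_4 = 4^(4 + 1) + 3·4^3 + 3·4^2 + 3·4 + 3 ↦ 5^(5 + 1) + 3·5^3 + 3·5^2 + 3·5 + 3|_5 = 16093 ⇒ 16092
(3) 16092|_5 = 5^(5 + 1) + 3·5^3 + 3·5^2 + 3·5 + 2 ↦ 6^(6 + 1) + 3·6^3 + 3·6^2 + 3·6 + 2|_6 = 280712 ⇒ 280711
(4) 280711|_6 = 6^(6 + 1) + 3·6^3 + 3·6^2 + 3·6 + 1 ↦ 7^(7 + 1) + 3·7^3 + 3·7^2 + 3·7 + 1|_7 = 5765999 ⇒ 5765998
(5) 5765998|_7 = 7^(7 + 1) + 3·7^3 + 3·7^2 + 3·7 ↦ 8^(8 + 1) + 3·8^3 + 3·8^2 + 3·8|_8 = 134219480 ⇒ 134219479

13, 108, 1279, 16092, 280711, 5765998, 134219479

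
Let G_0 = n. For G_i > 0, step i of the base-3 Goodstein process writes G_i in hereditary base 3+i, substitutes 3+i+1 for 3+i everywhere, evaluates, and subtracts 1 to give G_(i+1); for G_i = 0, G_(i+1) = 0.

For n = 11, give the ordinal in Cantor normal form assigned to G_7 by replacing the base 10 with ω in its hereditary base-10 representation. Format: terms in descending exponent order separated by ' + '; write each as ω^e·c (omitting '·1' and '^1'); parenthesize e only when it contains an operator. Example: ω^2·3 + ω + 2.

ω·5 + 1

G_0 = 11. HB_3(11) = 3^2 + 2. Bump = 18. G_1 = 17.
G_1 = 17. HB_4(17) = 4^2 + 1. Bump = 26. G_2 = 25.
G_2 = 25. HB_5(25) = 5^2. Bump = 36. G_3 = 35.
G_3 = 35. HB_6(35) = 5·6 + 5. Bump = 40. G_4 = 39.
G_4 = 39. HB_7(39) = 5·7 + 4. Bump = 44. G_5 = 43.
G_5 = 43. HB_8(43) = 5·8 + 3. Bump = 48. G_6 = 47.
G_6 = 47. HB_9(47) = 5·9 + 2. Bump = 52. G_7 = 51.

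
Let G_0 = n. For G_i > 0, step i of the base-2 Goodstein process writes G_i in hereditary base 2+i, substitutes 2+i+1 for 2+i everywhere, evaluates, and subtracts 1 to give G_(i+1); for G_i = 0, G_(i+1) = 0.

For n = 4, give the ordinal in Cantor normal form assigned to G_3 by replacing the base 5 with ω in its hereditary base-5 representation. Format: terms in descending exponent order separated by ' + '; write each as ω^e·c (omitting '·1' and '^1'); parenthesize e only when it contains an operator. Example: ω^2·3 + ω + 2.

[0] 4 ≡ 2^2 (base 2). Lift 3: 27. −1: 26.
[1] 26 ≡ 2·3^2 + 2·3 + 2 (base 3). Lift 4: 42. −1: 41.
[2] 41 ≡ 2·4^2 + 2·4 + 1 (base 4). Lift 5: 61. −1: 60.
[3] 60 ≡ 2·5^2 + 2·5 (base 5). Lift 6: 84. −1: 83.

ω^2·2 + ω·2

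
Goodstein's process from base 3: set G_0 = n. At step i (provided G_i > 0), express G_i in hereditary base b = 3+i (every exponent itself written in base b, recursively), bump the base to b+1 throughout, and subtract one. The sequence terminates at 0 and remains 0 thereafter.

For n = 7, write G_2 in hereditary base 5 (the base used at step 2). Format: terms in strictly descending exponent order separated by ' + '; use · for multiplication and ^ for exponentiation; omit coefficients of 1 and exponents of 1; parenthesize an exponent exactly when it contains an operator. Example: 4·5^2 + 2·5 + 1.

step 0: 7 = 2·3 + 1; sub 4 for 3: 2·4 + 1; = 9; G_1 = 9−1 = 8
step 1: 8 = 2·4; sub 5 for 4: 2·5; = 10; G_2 = 10−1 = 9

5 + 4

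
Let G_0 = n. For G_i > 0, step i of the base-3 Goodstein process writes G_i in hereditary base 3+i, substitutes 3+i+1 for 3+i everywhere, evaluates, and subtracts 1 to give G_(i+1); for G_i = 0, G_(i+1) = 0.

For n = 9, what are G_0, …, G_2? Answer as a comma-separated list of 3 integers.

step 0: 9 = 3^2; sub 4 for 3: 4^2; = 16; G_1 = 16−1 = 15
step 1: 15 = 3·4 + 3; sub 5 for 4: 3·5 + 3; = 18; G_2 = 18−1 = 17

9, 15, 17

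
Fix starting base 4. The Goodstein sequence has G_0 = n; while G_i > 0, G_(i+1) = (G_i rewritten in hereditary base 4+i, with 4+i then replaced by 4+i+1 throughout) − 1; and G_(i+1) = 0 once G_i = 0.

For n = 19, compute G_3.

49

base 4: 19 = 4^2 + 3; at 5: 5^2 + 3 = 28; next = 27
base 5: 27 = 5^2 + 2; at 6: 6^2 + 2 = 38; next = 37
base 6: 37 = 6^2 + 1; at 7: 7^2 + 1 = 50; next = 49
base 7: 49 = 7^2; at 8: 8^2 = 64; next = 63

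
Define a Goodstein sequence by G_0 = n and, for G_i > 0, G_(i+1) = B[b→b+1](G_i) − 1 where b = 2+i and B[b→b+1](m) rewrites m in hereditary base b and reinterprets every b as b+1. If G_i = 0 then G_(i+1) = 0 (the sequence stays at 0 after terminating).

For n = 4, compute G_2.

41

G_0=4  [base 2] 2^2  →[2↦3]→  3^3 = 27  −1 ⇒ G_1=26
G_1=26  [base 3] 2·3^2 + 2·3 + 2  →[3↦4]→  2·4^2 + 2·4 + 2 = 42  −1 ⇒ G_2=41
G_2=41  [base 4] 2·4^2 + 2·4 + 1  →[4↦5]→  2·5^2 + 2·5 + 1 = 61  −1 ⇒ G_3=60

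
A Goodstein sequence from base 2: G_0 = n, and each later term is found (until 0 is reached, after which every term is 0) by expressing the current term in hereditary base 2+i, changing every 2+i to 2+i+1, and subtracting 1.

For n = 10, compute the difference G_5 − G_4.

step 0: 10 = 2^(2 + 1) + 2; sub 3 for 2: 3^(3 + 1) + 3; = 84; G_1 = 84−1 = 83
step 1: 83 = 3^(3 + 1) + 2; sub 4 for 3: 4^(4 + 1) + 2; = 1026; G_2 = 1026−1 = 1025
step 2: 1025 = 4^(4 + 1) + 1; sub 5 for 4: 5^(5 + 1) + 1; = 15626; G_3 = 15626−1 = 15625
step 3: 15625 = 5^(5 + 1); sub 6 for 5: 6^(6 + 1); = 279936; G_4 = 279936−1 = 279935
step 4: 279935 = 5·6^6 + 5·6^5 + 5·6^4 + 5·6^3 + 5·6^2 + 5·6 + 5; sub 7 for 6: 5·7^7 + 5·7^5 + 5·7^4 + 5·7^3 + 5·7^2 + 5·7 + 5; = 4215755; G_5 = 4215755−1 = 4215754

3935819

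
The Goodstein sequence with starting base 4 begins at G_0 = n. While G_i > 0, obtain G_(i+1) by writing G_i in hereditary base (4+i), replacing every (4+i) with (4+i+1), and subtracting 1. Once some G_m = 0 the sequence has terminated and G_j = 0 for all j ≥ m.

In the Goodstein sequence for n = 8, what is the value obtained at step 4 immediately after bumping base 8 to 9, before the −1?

G_0=8  [base 4] 2·4  →[4↦5]→  2·5 = 10  −1 ⇒ G_1=9
G_1=9  [base 5] 5 + 4  →[5↦6]→  6 + 4 = 10  −1 ⇒ G_2=9
G_2=9  [base 6] 6 + 3  →[6↦7]→  7 + 3 = 10  −1 ⇒ G_3=9
G_3=9  [base 7] 7 + 2  →[7↦8]→  8 + 2 = 10  −1 ⇒ G_4=9
G_4=9  [base 8] 8 + 1  →[8↦9]→  9 + 1 = 10  −1 ⇒ G_5=9

10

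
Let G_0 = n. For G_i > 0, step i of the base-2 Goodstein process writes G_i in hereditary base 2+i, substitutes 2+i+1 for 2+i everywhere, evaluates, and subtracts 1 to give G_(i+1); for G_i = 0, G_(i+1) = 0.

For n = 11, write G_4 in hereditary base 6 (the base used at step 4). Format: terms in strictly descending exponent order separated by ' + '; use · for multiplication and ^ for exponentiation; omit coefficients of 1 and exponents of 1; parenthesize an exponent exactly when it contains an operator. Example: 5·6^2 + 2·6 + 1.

6^(6 + 1) + 1

G_0=11  [base 2] 2^(2 + 1) + 2 + 1  →[2↦3]→  3^(3 + 1) + 3 + 1 = 85  −1 ⇒ G_1=84
G_1=84  [base 3] 3^(3 + 1) + 3  →[3↦4]→  4^(4 + 1) + 4 = 1028  −1 ⇒ G_2=1027
G_2=1027  [base 4] 4^(4 + 1) + 3  →[4↦5]→  5^(5 + 1) + 3 = 15628  −1 ⇒ G_3=15627
G_3=15627  [base 5] 5^(5 + 1) + 2  →[5↦6]→  6^(6 + 1) + 2 = 279938  −1 ⇒ G_4=279937
G_4=279937  [base 6] 6^(6 + 1) + 1  →[6↦7]→  7^(7 + 1) + 1 = 5764802  −1 ⇒ G_5=5764801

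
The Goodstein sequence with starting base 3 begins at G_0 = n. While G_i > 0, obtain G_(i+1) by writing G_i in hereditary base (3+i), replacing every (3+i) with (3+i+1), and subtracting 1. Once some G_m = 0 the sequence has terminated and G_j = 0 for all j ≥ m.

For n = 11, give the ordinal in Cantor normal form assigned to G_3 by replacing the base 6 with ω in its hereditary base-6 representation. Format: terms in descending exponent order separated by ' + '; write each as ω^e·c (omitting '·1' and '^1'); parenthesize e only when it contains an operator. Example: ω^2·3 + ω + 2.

ω·5 + 5

11 —HB3→ 3^2 + 2 —bump→ 4^2 + 2 = 18 —(−1)→ 17
17 —HB4→ 4^2 + 1 —bump→ 5^2 + 1 = 26 —(−1)→ 25
25 —HB5→ 5^2 —bump→ 6^2 = 36 —(−1)→ 35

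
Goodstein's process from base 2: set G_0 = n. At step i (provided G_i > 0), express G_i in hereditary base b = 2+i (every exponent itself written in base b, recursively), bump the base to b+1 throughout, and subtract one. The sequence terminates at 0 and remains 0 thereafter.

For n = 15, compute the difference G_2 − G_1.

base 2: 15 = 2^(2 + 1) + 2^2 + 2 + 1; at 3: 3^(3 + 1) + 3^3 + 3 + 1 = 112; next = 111
base 3: 111 = 3^(3 + 1) + 3^3 + 3; at 4: 4^(4 + 1) + 4^4 + 4 = 1284; next = 1283

1172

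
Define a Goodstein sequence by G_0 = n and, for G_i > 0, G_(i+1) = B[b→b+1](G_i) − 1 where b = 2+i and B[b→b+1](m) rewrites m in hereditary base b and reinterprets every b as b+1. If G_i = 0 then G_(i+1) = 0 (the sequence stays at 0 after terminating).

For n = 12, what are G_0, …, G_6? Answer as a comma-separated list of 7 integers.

12, 107, 1065, 15685, 280019, 5764910, 134217867

step 0: 12 = 2^(2 + 1) + 2^2; sub 3 for 2: 3^(3 + 1) + 3^3; = 108; G_1 = 108−1 = 107
step 1: 107 = 3^(3 + 1) + 2·3^2 + 2·3 + 2; sub 4 for 3: 4^(4 + 1) + 2·4^2 + 2·4 + 2; = 1066; G_2 = 1066−1 = 1065
step 2: 1065 = 4^(4 + 1) + 2·4^2 + 2·4 + 1; sub 5 for 4: 5^(5 + 1) + 2·5^2 + 2·5 + 1; = 15686; G_3 = 15686−1 = 15685
step 3: 15685 = 5^(5 + 1) + 2·5^2 + 2·5; sub 6 for 5: 6^(6 + 1) + 2·6^2 + 2·6; = 280020; G_4 = 280020−1 = 280019
step 4: 280019 = 6^(6 + 1) + 2·6^2 + 6 + 5; sub 7 for 6: 7^(7 + 1) + 2·7^2 + 7 + 5; = 5764911; G_5 = 5764911−1 = 5764910
step 5: 5764910 = 7^(7 + 1) + 2·7^2 + 7 + 4; sub 8 for 7: 8^(8 + 1) + 2·8^2 + 8 + 4; = 134217868; G_6 = 134217868−1 = 134217867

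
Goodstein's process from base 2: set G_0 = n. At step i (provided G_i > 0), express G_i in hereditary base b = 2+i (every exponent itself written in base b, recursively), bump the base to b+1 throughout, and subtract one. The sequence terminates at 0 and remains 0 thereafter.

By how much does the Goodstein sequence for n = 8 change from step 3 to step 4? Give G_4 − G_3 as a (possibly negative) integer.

87085

base 2: 8 = 2^(2 + 1); at 3: 3^(3 + 1) = 81; next = 80
base 3: 80 = 2·3^3 + 2·3^2 + 2·3 + 2; at 4: 2·4^4 + 2·4^2 + 2·4 + 2 = 554; next = 553
base 4: 553 = 2·4^4 + 2·4^2 + 2·4 + 1; at 5: 2·5^5 + 2·5^2 + 2·5 + 1 = 6311; next = 6310
base 5: 6310 = 2·5^5 + 2·5^2 + 2·5; at 6: 2·6^6 + 2·6^2 + 2·6 = 93396; next = 93395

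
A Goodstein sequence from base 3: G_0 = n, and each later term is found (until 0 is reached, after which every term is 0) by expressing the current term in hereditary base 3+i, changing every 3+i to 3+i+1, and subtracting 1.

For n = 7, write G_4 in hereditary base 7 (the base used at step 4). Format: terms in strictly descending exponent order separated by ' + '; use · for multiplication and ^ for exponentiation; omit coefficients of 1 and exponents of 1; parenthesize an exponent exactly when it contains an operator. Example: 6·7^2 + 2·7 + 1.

(0) 7|_3 = 2·3 + 1 ↦ 2·4 + 1|_4 = 9 ⇒ 8
(1) 8|_4 = 2·4 ↦ 2·5|_5 = 10 ⇒ 9
(2) 9|_5 = 5 + 4 ↦ 6 + 4|_6 = 10 ⇒ 9
(3) 9|_6 = 6 + 3 ↦ 7 + 3|_7 = 10 ⇒ 9
(4) 9|_7 = 7 + 2 ↦ 8 + 2|_8 = 10 ⇒ 9

7 + 2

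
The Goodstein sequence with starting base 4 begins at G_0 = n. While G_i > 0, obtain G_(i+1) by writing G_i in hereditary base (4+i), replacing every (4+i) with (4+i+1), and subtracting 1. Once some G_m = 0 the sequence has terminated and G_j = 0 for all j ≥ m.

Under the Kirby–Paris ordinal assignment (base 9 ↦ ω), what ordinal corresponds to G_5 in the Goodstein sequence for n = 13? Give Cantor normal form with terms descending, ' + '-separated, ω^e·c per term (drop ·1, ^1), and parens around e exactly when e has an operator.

ω·2 + 2

base 4: 13 = 3·4 + 1; at 5: 3·5 + 1 = 16; next = 15
base 5: 15 = 3·5; at 6: 3·6 = 18; next = 17
base 6: 17 = 2·6 + 5; at 7: 2·7 + 5 = 19; next = 18
base 7: 18 = 2·7 + 4; at 8: 2·8 + 4 = 20; next = 19
base 8: 19 = 2·8 + 3; at 9: 2·9 + 3 = 21; next = 20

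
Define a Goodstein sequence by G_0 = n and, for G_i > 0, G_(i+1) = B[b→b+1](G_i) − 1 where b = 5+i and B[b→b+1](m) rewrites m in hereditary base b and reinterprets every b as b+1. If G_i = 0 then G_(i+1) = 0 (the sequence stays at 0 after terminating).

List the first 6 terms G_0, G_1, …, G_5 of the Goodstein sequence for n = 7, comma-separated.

7, 7, 7, 7, 6, 5

(0) 7|_5 = 5 + 2 ↦ 6 + 2|_6 = 8 ⇒ 7
(1) 7|_6 = 6 + 1 ↦ 7 + 1|_7 = 8 ⇒ 7
(2) 7|_7 = 7 ↦ 8|_8 = 8 ⇒ 7
(3) 7|_8 = 7 ↦ 7|_9 = 7 ⇒ 6
(4) 6|_9 = 6 ↦ 6|_10 = 6 ⇒ 5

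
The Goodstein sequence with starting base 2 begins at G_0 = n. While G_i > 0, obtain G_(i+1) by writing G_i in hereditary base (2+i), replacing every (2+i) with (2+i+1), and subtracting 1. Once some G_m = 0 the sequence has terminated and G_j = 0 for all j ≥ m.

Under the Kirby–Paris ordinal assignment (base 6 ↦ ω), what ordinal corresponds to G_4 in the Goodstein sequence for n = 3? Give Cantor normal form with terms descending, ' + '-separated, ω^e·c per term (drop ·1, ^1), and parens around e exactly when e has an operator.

i=0: 3 = 2 + 1 (b=2); 2→3: 3 + 1 = 4; 4−1 = 3
i=1: 3 = 3 (b=3); 3→4: 4 = 4; 4−1 = 3
i=2: 3 = 3 (b=4); 4→5: 3 = 3; 3−1 = 2
i=3: 2 = 2 (b=5); 5→6: 2 = 2; 2−1 = 1
i=4: 1 = 1 (b=6); 6→7: 1 = 1; 1−1 = 0

1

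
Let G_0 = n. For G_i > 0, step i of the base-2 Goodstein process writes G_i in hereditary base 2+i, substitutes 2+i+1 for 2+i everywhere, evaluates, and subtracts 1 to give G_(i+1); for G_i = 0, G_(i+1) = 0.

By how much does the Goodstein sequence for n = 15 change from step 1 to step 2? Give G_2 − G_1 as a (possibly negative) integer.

1172

i=0: 15 = 2^(2 + 1) + 2^2 + 2 + 1 (b=2); 2→3: 3^(3 + 1) + 3^3 + 3 + 1 = 112; 112−1 = 111
i=1: 111 = 3^(3 + 1) + 3^3 + 3 (b=3); 3→4: 4^(4 + 1) + 4^4 + 4 = 1284; 1284−1 = 1283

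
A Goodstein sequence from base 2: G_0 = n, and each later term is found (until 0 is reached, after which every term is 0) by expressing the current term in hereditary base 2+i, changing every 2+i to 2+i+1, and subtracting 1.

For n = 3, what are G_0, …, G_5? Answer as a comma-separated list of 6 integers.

(0) 3|_2 = 2 + 1 ↦ 3 + 1|_3 = 4 ⇒ 3
(1) 3|_3 = 3 ↦ 4|_4 = 4 ⇒ 3
(2) 3|_4 = 3 ↦ 3|_5 = 3 ⇒ 2
(3) 2|_5 = 2 ↦ 2|_6 = 2 ⇒ 1
(4) 1|_6 = 1 ↦ 1|_7 = 1 ⇒ 0

3, 3, 3, 2, 1, 0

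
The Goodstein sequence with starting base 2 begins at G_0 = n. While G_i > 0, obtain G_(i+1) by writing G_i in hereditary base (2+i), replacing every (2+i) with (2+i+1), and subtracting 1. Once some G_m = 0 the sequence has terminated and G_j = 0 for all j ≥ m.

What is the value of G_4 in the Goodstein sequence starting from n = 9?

140743

step 0: 9 = 2^(2 + 1) + 1; sub 3 for 2: 3^(3 + 1) + 1; = 82; G_1 = 82−1 = 81
step 1: 81 = 3^(3 + 1); sub 4 for 3: 4^(4 + 1); = 1024; G_2 = 1024−1 = 1023
step 2: 1023 = 3·4^4 + 3·4^3 + 3·4^2 + 3·4 + 3; sub 5 for 4: 3·5^5 + 3·5^3 + 3·5^2 + 3·5 + 3; = 9843; G_3 = 9843−1 = 9842
step 3: 9842 = 3·5^5 + 3·5^3 + 3·5^2 + 3·5 + 2; sub 6 for 5: 3·6^6 + 3·6^3 + 3·6^2 + 3·6 + 2; = 140744; G_4 = 140744−1 = 140743
step 4: 140743 = 3·6^6 + 3·6^3 + 3·6^2 + 3·6 + 1; sub 7 for 6: 3·7^7 + 3·7^3 + 3·7^2 + 3·7 + 1; = 2471827; G_5 = 2471827−1 = 2471826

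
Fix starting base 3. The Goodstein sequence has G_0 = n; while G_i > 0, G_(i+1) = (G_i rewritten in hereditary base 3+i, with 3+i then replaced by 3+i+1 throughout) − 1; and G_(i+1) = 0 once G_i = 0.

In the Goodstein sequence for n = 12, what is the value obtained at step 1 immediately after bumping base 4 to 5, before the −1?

28

12 —HB3→ 3^2 + 3 —bump→ 4^2 + 4 = 20 —(−1)→ 19
19 —HB4→ 4^2 + 3 —bump→ 5^2 + 3 = 28 —(−1)→ 27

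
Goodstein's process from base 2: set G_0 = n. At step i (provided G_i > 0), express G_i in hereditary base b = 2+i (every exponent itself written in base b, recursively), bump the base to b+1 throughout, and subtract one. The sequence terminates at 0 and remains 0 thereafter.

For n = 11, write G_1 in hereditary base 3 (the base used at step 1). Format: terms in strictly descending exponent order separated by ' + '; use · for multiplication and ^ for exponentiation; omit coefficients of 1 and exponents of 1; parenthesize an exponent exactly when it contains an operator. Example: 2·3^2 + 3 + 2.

base 2: 11 = 2^(2 + 1) + 2 + 1; at 3: 3^(3 + 1) + 3 + 1 = 85; next = 84
base 3: 84 = 3^(3 + 1) + 3; at 4: 4^(4 + 1) + 4 = 1028; next = 1027

3^(3 + 1) + 3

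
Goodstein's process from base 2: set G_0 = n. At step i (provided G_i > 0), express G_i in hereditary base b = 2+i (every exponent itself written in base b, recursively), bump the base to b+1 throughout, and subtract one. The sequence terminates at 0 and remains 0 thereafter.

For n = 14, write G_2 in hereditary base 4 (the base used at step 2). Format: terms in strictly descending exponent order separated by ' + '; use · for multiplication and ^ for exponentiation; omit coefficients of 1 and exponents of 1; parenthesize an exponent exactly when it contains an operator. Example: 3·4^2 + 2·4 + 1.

4^(4 + 1) + 4^4 + 1

step 0: 14 = 2^(2 + 1) + 2^2 + 2; sub 3 for 2: 3^(3 + 1) + 3^3 + 3; = 111; G_1 = 111−1 = 110
step 1: 110 = 3^(3 + 1) + 3^3 + 2; sub 4 for 3: 4^(4 + 1) + 4^4 + 2; = 1282; G_2 = 1282−1 = 1281
step 2: 1281 = 4^(4 + 1) + 4^4 + 1; sub 5 for 4: 5^(5 + 1) + 5^5 + 1; = 18751; G_3 = 18751−1 = 18750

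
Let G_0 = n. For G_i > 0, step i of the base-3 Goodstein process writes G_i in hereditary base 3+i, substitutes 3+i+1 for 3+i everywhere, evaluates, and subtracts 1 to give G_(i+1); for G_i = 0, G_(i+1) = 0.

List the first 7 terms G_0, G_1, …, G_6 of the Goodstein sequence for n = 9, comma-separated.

i=0: 9 = 3^2 (b=3); 3→4: 4^2 = 16; 16−1 = 15
i=1: 15 = 3·4 + 3 (b=4); 4→5: 3·5 + 3 = 18; 18−1 = 17
i=2: 17 = 3·5 + 2 (b=5); 5→6: 3·6 + 2 = 20; 20−1 = 19
i=3: 19 = 3·6 + 1 (b=6); 6→7: 3·7 + 1 = 22; 22−1 = 21
i=4: 21 = 3·7 (b=7); 7→8: 3·8 = 24; 24−1 = 23
i=5: 23 = 2·8 + 7 (b=8); 8→9: 2·9 + 7 = 25; 25−1 = 24

9, 15, 17, 19, 21, 23, 24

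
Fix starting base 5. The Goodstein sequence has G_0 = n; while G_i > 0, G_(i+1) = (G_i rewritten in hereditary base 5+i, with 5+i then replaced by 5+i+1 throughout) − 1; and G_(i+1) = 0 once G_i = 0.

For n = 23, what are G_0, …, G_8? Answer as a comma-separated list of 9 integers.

base 5: 23 = 4·5 + 3; at 6: 4·6 + 3 = 27; next = 26
base 6: 26 = 4·6 + 2; at 7: 4·7 + 2 = 30; next = 29
base 7: 29 = 4·7 + 1; at 8: 4·8 + 1 = 33; next = 32
base 8: 32 = 4·8; at 9: 4·9 = 36; next = 35
base 9: 35 = 3·9 + 8; at 10: 3·10 + 8 = 38; next = 37
base 10: 37 = 3·10 + 7; at 11: 3·11 + 7 = 40; next = 39
base 11: 39 = 3·11 + 6; at 12: 3·12 + 6 = 42; next = 41
base 12: 41 = 3·12 + 5; at 13: 3·13 + 5 = 44; next = 43

23, 26, 29, 32, 35, 37, 39, 41, 43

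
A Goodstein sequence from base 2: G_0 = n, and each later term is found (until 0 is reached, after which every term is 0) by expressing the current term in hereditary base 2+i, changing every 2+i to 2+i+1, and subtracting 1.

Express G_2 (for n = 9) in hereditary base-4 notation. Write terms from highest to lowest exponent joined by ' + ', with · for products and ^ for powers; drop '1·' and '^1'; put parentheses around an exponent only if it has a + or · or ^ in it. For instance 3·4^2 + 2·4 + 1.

3·4^4 + 3·4^3 + 3·4^2 + 3·4 + 3

G_0=9  [base 2] 2^(2 + 1) + 1  →[2↦3]→  3^(3 + 1) + 1 = 82  −1 ⇒ G_1=81
G_1=81  [base 3] 3^(3 + 1)  →[3↦4]→  4^(4 + 1) = 1024  −1 ⇒ G_2=1023
G_2=1023  [base 4] 3·4^4 + 3·4^3 + 3·4^2 + 3·4 + 3  →[4↦5]→  3·5^5 + 3·5^3 + 3·5^2 + 3·5 + 3 = 9843  −1 ⇒ G_3=9842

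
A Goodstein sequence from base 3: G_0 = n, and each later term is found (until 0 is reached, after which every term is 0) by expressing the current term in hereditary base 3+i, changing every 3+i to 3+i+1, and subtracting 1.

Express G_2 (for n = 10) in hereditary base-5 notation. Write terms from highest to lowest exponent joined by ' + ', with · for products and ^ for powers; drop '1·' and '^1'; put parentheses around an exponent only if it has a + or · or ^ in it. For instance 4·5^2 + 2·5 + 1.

10 —HB3→ 3^2 + 1 —bump→ 4^2 + 1 = 17 —(−1)→ 16
16 —HB4→ 4^2 —bump→ 5^2 = 25 —(−1)→ 24
24 —HB5→ 4·5 + 4 —bump→ 4·6 + 4 = 28 —(−1)→ 27

4·5 + 4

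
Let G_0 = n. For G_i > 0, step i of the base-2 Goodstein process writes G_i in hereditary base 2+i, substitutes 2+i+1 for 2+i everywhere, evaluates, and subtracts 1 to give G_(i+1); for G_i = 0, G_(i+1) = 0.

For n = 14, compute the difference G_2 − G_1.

(0) 14|_2 = 2^(2 + 1) + 2^2 + 2 ↦ 3^(3 + 1) + 3^3 + 3|_3 = 111 ⇒ 110
(1) 110|_3 = 3^(3 + 1) + 3^3 + 2 ↦ 4^(4 + 1) + 4^4 + 2|_4 = 1282 ⇒ 1281

1171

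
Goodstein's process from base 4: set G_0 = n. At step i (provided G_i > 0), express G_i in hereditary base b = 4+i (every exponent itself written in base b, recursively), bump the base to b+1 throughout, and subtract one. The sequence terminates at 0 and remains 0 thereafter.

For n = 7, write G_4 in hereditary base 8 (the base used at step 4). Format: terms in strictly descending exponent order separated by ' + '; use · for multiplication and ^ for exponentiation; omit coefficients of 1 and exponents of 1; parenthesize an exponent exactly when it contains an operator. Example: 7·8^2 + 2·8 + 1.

7

base 4: 7 = 4 + 3; at 5: 5 + 3 = 8; next = 7
base 5: 7 = 5 + 2; at 6: 6 + 2 = 8; next = 7
base 6: 7 = 6 + 1; at 7: 7 + 1 = 8; next = 7
base 7: 7 = 7; at 8: 8 = 8; next = 7
base 8: 7 = 7; at 9: 7 = 7; next = 6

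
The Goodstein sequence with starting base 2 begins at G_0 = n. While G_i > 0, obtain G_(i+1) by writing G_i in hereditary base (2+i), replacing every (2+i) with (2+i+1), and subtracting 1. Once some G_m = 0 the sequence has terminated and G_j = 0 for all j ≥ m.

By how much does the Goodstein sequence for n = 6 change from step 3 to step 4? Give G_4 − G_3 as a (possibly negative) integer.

43530

i=0: 6 = 2^2 + 2 (b=2); 2→3: 3^3 + 3 = 30; 30−1 = 29
i=1: 29 = 3^3 + 2 (b=3); 3→4: 4^4 + 2 = 258; 258−1 = 257
i=2: 257 = 4^4 + 1 (b=4); 4→5: 5^5 + 1 = 3126; 3126−1 = 3125
i=3: 3125 = 5^5 (b=5); 5→6: 6^6 = 46656; 46656−1 = 46655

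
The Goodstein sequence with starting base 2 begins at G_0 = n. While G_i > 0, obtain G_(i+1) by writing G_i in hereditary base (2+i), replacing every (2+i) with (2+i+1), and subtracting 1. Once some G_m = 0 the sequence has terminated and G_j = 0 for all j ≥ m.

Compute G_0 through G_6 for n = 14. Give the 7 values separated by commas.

14, 110, 1281, 18750, 326591, 5862840, 134404971

base 2: 14 = 2^(2 + 1) + 2^2 + 2; at 3: 3^(3 + 1) + 3^3 + 3 = 111; next = 110
base 3: 110 = 3^(3 + 1) + 3^3 + 2; at 4: 4^(4 + 1) + 4^4 + 2 = 1282; next = 1281
base 4: 1281 = 4^(4 + 1) + 4^4 + 1; at 5: 5^(5 + 1) + 5^5 + 1 = 18751; next = 18750
base 5: 18750 = 5^(5 + 1) + 5^5; at 6: 6^(6 + 1) + 6^6 = 326592; next = 326591
base 6: 326591 = 6^(6 + 1) + 5·6^5 + 5·6^4 + 5·6^3 + 5·6^2 + 5·6 + 5; at 7: 7^(7 + 1) + 5·7^5 + 5·7^4 + 5·7^3 + 5·7^2 + 5·7 + 5 = 5862841; next = 5862840
base 7: 5862840 = 7^(7 + 1) + 5·7^5 + 5·7^4 + 5·7^3 + 5·7^2 + 5·7 + 4; at 8: 8^(8 + 1) + 5·8^5 + 5·8^4 + 5·8^3 + 5·8^2 + 5·8 + 4 = 134404972; next = 134404971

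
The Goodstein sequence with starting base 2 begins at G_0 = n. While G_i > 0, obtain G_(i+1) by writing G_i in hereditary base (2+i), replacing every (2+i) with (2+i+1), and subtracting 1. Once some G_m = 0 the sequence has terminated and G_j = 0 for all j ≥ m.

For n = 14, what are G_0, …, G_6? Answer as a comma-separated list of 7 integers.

[0] 14 ≡ 2^(2 + 1) + 2^2 + 2 (base 2). Lift 3: 111. −1: 110.
[1] 110 ≡ 3^(3 + 1) + 3^3 + 2 (base 3). Lift 4: 1282. −1: 1281.
[2] 1281 ≡ 4^(4 + 1) + 4^4 + 1 (base 4). Lift 5: 18751. −1: 18750.
[3] 18750 ≡ 5^(5 + 1) + 5^5 (base 5). Lift 6: 326592. −1: 326591.
[4] 326591 ≡ 6^(6 + 1) + 5·6^5 + 5·6^4 + 5·6^3 + 5·6^2 + 5·6 + 5 (base 6). Lift 7: 5862841. −1: 5862840.
[5] 5862840 ≡ 7^(7 + 1) + 5·7^5 + 5·7^4 + 5·7^3 + 5·7^2 + 5·7 + 4 (base 7). Lift 8: 134404972. −1: 134404971.

14, 110, 1281, 18750, 326591, 5862840, 134404971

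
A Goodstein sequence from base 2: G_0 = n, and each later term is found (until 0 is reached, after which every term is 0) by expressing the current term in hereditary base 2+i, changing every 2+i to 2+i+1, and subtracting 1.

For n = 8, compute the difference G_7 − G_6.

741286580

base 2: 8 = 2^(2 + 1); at 3: 3^(3 + 1) = 81; next = 80
base 3: 80 = 2·3^3 + 2·3^2 + 2·3 + 2; at 4: 2·4^4 + 2·4^2 + 2·4 + 2 = 554; next = 553
base 4: 553 = 2·4^4 + 2·4^2 + 2·4 + 1; at 5: 2·5^5 + 2·5^2 + 2·5 + 1 = 6311; next = 6310
base 5: 6310 = 2·5^5 + 2·5^2 + 2·5; at 6: 2·6^6 + 2·6^2 + 2·6 = 93396; next = 93395
base 6: 93395 = 2·6^6 + 2·6^2 + 6 + 5; at 7: 2·7^7 + 2·7^2 + 7 + 5 = 1647196; next = 1647195
base 7: 1647195 = 2·7^7 + 2·7^2 + 7 + 4; at 8: 2·8^8 + 2·8^2 + 8 + 4 = 33554572; next = 33554571
base 8: 33554571 = 2·8^8 + 2·8^2 + 8 + 3; at 9: 2·9^9 + 2·9^2 + 9 + 3 = 774841152; next = 774841151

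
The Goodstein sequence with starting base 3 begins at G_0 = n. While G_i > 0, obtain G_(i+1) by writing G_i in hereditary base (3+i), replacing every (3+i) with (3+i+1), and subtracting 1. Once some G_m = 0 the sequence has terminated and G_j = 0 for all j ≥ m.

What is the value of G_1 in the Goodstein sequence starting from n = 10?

16

base 3: 10 = 3^2 + 1; at 4: 4^2 + 1 = 17; next = 16
base 4: 16 = 4^2; at 5: 5^2 = 25; next = 24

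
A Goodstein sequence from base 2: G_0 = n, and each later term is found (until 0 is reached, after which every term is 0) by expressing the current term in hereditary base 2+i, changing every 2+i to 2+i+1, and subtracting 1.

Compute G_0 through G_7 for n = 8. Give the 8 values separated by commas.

8, 80, 553, 6310, 93395, 1647195, 33554571, 774841151

(0) 8|_2 = 2^(2 + 1) ↦ 3^(3 + 1)|_3 = 81 ⇒ 80
(1) 80|_3 = 2·3^3 + 2·3^2 + 2·3 + 2 ↦ 2·4^4 + 2·4^2 + 2·4 + 2|_4 = 554 ⇒ 553
(2) 553|_4 = 2·4^4 + 2·4^2 + 2·4 + 1 ↦ 2·5^5 + 2·5^2 + 2·5 + 1|_5 = 6311 ⇒ 6310
(3) 6310|_5 = 2·5^5 + 2·5^2 + 2·5 ↦ 2·6^6 + 2·6^2 + 2·6|_6 = 93396 ⇒ 93395
(4) 93395|_6 = 2·6^6 + 2·6^2 + 6 + 5 ↦ 2·7^7 + 2·7^2 + 7 + 5|_7 = 1647196 ⇒ 1647195
(5) 1647195|_7 = 2·7^7 + 2·7^2 + 7 + 4 ↦ 2·8^8 + 2·8^2 + 8 + 4|_8 = 33554572 ⇒ 33554571
(6) 33554571|_8 = 2·8^8 + 2·8^2 + 8 + 3 ↦ 2·9^9 + 2·9^2 + 9 + 3|_9 = 774841152 ⇒ 774841151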